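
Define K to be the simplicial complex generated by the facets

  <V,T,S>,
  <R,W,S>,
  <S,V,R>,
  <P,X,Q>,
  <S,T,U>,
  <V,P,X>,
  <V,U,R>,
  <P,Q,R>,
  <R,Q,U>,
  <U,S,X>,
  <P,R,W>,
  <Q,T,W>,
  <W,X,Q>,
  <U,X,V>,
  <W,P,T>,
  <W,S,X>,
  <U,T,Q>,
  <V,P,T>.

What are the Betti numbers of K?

We work with the vertex ordering P < Q < R < S < T < U < V < W < X. The simplices of K, each written with vertices in increasing order, are:

  0-simplices (9): P, Q, R, S, T, U, V, W, X
  1-simplices (27): PQ, PR, PT, PV, PW, PX, QR, QT, QU, QW, QX, RS, RU, RV, RW, ST, SU, SV, SW, SX, TU, TV, TW, UV, UX, VX, WX
  2-simplices (18): PQR, PQX, PRW, PTV, PTW, PVX, QRU, QTU, QTW, QWX, RSV, RSW, RUV, STU, STV, SUX, SWX, UVX

so the chain groups are C_0 ≅ Z^9, C_1 ≅ Z^27, C_2 ≅ Z^18.

Boundary ∂_1: C_1 → C_0 sends each edge [p,q] (with p < q) to q − p.
The resulting 9×27 matrix has rank 8, and its Smith normal form has invariant factors (1,1,1,1,1,1,1,1).

∂_2: C_2 → C_1 sends each 2-simplex [p,q,r] to [q,r] − [p,r] + [p,q]. For instance
  ∂QWX = WX − QX + QW,
  ∂SWX = WX − SX + SW.
This gives a 27×18 integer matrix of rank 18; reducing to Smith normal form yields diagonal entries (1,1,1,1,1,1,1,1,1,1,1,1,1,1,1,1,1,2).

Computing H_k = (kernel of ∂_k) / (image of ∂_{k+1}):

  H_0: rank C_0 − rank ∂_1 = 9 − 8 = 1, and the invariant factors of ∂_1 are all 1, so H_0 = Z.
  H_1: rank ker ∂_1 − rank ∂_2 = (27 − 8) − 18 = 1, and ∂_2 has invariant factor 2 > 1, so H_1 = Z ⊕ Z/2Z.
  H_2: rank ker ∂_2 − rank ∂_3 = (18 − 18) − 0 = 0, and there is no ∂_3, so H_2 = 0.

Hence the Betti numbers are b_0 = 1, b_1 = 1, b_2 = 0.

b_0 = 1, b_1 = 1, b_2 = 0.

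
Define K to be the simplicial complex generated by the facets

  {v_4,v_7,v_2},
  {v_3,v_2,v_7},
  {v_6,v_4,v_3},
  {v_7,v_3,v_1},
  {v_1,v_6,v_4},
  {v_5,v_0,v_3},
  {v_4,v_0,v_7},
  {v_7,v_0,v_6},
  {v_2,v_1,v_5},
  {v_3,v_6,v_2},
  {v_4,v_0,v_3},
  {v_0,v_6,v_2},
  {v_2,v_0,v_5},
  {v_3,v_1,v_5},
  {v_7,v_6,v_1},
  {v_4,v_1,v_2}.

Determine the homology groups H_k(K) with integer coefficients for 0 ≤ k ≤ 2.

Order the vertices as v_0 < v_1 < v_2 < v_3 < v_4 < v_5 < v_6 < v_7. Listing each simplex with vertices in this order, K has dimension 2 with simplices:

  0-simplices (8): [v_0], [v_1], [v_2], [v_3], [v_4], [v_5], [v_6], [v_7]
  1-simplices (24): (24 of them)
  2-simplices (16): (16 of them)

so the chain groups are C_0 ≅ Z^8, C_1 ≅ Z^24, C_2 ≅ Z^16.

The boundary map ∂_1: C_1 → C_0 sends each edge [p,q] (with p < q) to q − p. For instance
  ∂[v_6,v_7] = [v_7] − [v_6].
The resulting 8×24 matrix has rank 7, and its Smith normal form has invariant factors (1,1,1,1,1,1,1).

The boundary map ∂_2: C_2 → C_1 acts by ∂[p,q,r] = [q,r] − [p,r] + [p,q]. For instance
  ∂[v_1,v_3,v_7] = [v_3,v_7] − [v_1,v_7] + [v_1,v_3],
  ∂[v_1,v_3,v_5] = [v_3,v_5] − [v_1,v_5] + [v_1,v_3].
The resulting 24×16 matrix has rank 15, and its Smith normal form has invariant factors (1,1,1,1,1,1,1,1,1,1,1,1,1,1,1).

Now H_k = ker ∂_k / im ∂_{k+1}, so:

  H_0: rank C_0 − rank ∂_1 = 8 − 7 = 1, and the invariant factors of ∂_1 are all 1, so H_0 = Z.
  H_1: rank ker ∂_1 − rank ∂_2 = (24 − 7) − 15 = 2, and the invariant factors of ∂_2 are all 1, so H_1 = Z^2.
  H_2: rank ker ∂_2 − rank ∂_3 = (16 − 15) − 0 = 1, and there is no ∂_3, so H_2 = Z.

As a check, the Euler characteristic is 8 − 24 + 16 = 0, which agrees with 1 − 2 + 1 = 0.
(K is a triangulation of the torus T^2.)

H_0 ≅ Z,  H_1 ≅ Z^2,  H_2 ≅ Z.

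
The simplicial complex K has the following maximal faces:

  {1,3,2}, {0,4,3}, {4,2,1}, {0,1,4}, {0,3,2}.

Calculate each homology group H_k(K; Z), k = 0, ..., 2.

H_0 = Z,  H_1 = Z,  H_2 = 0.

Take the total order 0 < 1 < 2 < 3 < 4 on the vertex set. Then K (dimension 2) consists of the simplices:

  0-simplices (5): [0], [1], [2], [3], [4]
  1-simplices (10): [0,1], [0,2], [0,3], [0,4], [1,2], [1,3], [1,4], [2,3], [2,4], [3,4]
  2-simplices (5): [0,1,4], [0,2,3], [0,3,4], [1,2,3], [1,2,4]

so the chain groups are C_0 ≅ Z^5, C_1 ≅ Z^10, C_2 ≅ Z^5.

∂_1: C_1 → C_0 is given by ∂[p,q] = [q] − [p]. For instance
  ∂[2,4] = [4] − [2].
As a 5×10 matrix over Z this has rank 4, with invariant factors (1,1,1,1).

The boundary map ∂_2: C_2 → C_1 maps a triangle to the signed sum of its edges. For instance
  ∂[1,2,3] = [2,3] − [1,3] + [1,2],
  ∂[0,1,4] = [1,4] − [0,4] + [0,1].
This gives a 10×5 integer matrix of rank 5; reducing to Smith normal form yields diagonal entries (1,1,1,1,1).

From H_k ≅ ker(∂_k) / im(∂_{k+1}) we obtain:

  H_0: rank C_0 − rank ∂_1 = 5 − 4 = 1, and the invariant factors of ∂_1 are all 1, so H_0 = Z.
  H_1: rank ker ∂_1 − rank ∂_2 = (10 − 4) − 5 = 1, and the invariant factors of ∂_2 are all 1, so H_1 = Z.
  H_2: rank ker ∂_2 − rank ∂_3 = (5 − 5) − 0 = 0, and there is no ∂_3, so H_2 = 0.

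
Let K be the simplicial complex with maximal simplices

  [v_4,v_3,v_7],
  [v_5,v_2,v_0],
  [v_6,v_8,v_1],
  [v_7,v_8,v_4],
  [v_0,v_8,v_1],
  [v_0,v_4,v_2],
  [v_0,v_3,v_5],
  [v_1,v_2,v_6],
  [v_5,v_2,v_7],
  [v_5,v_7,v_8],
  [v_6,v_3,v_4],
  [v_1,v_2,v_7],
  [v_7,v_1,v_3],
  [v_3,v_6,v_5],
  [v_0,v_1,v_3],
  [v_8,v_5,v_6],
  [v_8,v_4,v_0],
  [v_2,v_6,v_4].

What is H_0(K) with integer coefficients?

We work with the vertex ordering v_0 < v_1 < v_2 < v_3 < v_4 < v_5 < v_6 < v_7 < v_8. The simplices of K, each written with vertices in increasing order, are:

  0-simplices (9): [v_0], [v_1], [v_2], [v_3], [v_4], [v_5], [v_6], [v_7], [v_8]
  1-simplices (27): (27 of them)
  2-simplices (18): (18 of them)

giving chain groups C_0 ≅ Z^9, C_1 ≅ Z^27, C_2 ≅ Z^18.

∂_1: C_1 → C_0 maps an edge to its endpoints' difference, ∂[p,q] = q − p.
This gives a 9×27 integer matrix of rank 8; reducing to Smith normal form yields diagonal entries (1,1,1,1,1,1,1,1).

Boundary ∂_2: C_2 → C_1 maps a triangle to the signed sum of its edges. For instance
  ∂[v_5,v_6,v_8] = [v_6,v_8] − [v_5,v_8] + [v_5,v_6],
  ∂[v_0,v_1,v_8] = [v_1,v_8] − [v_0,v_8] + [v_0,v_1].
As a 27×18 matrix over Z this has rank 17, with invariant factors (1,1,1,1,1,1,1,1,1,1,1,1,1,1,1,1,1).

Now H_k = ker ∂_k / im ∂_{k+1}, so:

  H_0: rank C_0 − rank ∂_1 = 9 − 8 = 1, and the invariant factors of ∂_1 are all 1, so H_0 ≅ Z.

H_0 = Z.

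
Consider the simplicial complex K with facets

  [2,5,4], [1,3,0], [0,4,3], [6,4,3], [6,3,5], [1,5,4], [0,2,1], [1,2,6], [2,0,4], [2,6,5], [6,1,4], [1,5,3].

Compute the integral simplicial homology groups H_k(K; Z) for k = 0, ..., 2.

H_0 ≅ Z,  H_1 ≅ Z/2Z,  H_2 = 0.

Order the vertices as 0 < 1 < 2 < 3 < 4 < 5 < 6. Listing each simplex with vertices in this order, K has dimension 2 with simplices:

  0-simplices (7): [0], [1], [2], [3], [4], [5], [6]
  1-simplices (18): [0,1], [0,2], [0,3], [0,4], [1,2], [1,3], [1,4], [1,5], [1,6], [2,4], [2,5], [2,6], [3,4], [3,5], [3,6], [4,5], [4,6], [5,6]
  2-simplices (12): [0,1,2], [0,1,3], [0,2,4], [0,3,4], [1,2,6], [1,3,5], [1,4,5], [1,4,6], [2,4,5], [2,5,6], [3,4,6], [3,5,6]

so the chain groups are C_0 ≅ Z^7, C_1 ≅ Z^18, C_2 ≅ Z^12.

The boundary map ∂_1: C_1 → C_0 is given by ∂[p,q] = [q] − [p]. For instance
  ∂[5,6] = [6] − [5].
This gives a 7×18 integer matrix of rank 6; reducing to Smith normal form yields diagonal entries (1,1,1,1,1,1).

∂_2: C_2 → C_1 sends each 2-simplex [p,q,r] to [q,r] − [p,r] + [p,q]. For instance
  ∂[0,1,3] = [1,3] − [0,3] + [0,1],
  ∂[2,4,5] = [4,5] − [2,5] + [2,4].
The 18×12 boundary matrix has rank 12 and Smith normal form diag(1,1,1,1,1,1,1,1,1,1,1,2).

Now H_k = ker ∂_k / im ∂_{k+1}, so:

  H_0: rank C_0 − rank ∂_1 = 7 − 6 = 1, and the invariant factors of ∂_1 are all 1, so H_0 = Z.
  H_1: rank ker ∂_1 − rank ∂_2 = (18 − 6) − 12 = 0, and ∂_2 has invariant factor 2 > 1, so H_1 = Z/2Z.
  H_2: rank ker ∂_2 − rank ∂_3 = (12 − 12) − 0 = 0, and there is no ∂_3, so H_2 = 0.

(K is a triangulation of the real projective plane RP^2.)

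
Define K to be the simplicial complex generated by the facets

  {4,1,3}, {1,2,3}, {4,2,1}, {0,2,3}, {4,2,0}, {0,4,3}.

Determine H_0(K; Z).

We work with the vertex ordering 0 < 1 < 2 < 3 < 4. The simplices of K, each written with vertices in increasing order, are:

  0-simplices (5): [0], [1], [2], [3], [4]
  1-simplices (9): [0,2], [0,3], [0,4], [1,2], [1,3], [1,4], [2,3], [2,4], [3,4]
  2-simplices (6): [0,2,3], [0,2,4], [0,3,4], [1,2,3], [1,2,4], [1,3,4]

so the chain groups are C_0 ≅ Z^5, C_1 ≅ Z^9, C_2 ≅ Z^6.

∂_1: C_1 → C_0 is given by ∂[p,q] = [q] − [p].
The resulting 5×9 matrix has rank 4, and its Smith normal form has invariant factors (1,1,1,1).

The boundary map ∂_2: C_2 → C_1 sends each 2-simplex [p,q,r] to [q,r] − [p,r] + [p,q]. For instance
  ∂[0,3,4] = [3,4] − [0,4] + [0,3],
  ∂[0,2,3] = [2,3] − [0,3] + [0,2].
The 9×6 boundary matrix has rank 5 and Smith normal form diag(1,1,1,1,1).

Now H_k = ker ∂_k / im ∂_{k+1}, so:

  H_0: rank C_0 − rank ∂_1 = 5 − 4 = 1, and the invariant factors of ∂_1 are all 1, so H_0 = Z.

H_0 = Z.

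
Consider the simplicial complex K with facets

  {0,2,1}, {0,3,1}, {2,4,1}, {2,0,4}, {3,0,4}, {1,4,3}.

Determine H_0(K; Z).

H_0 ≅ Z.

K has 5 vertices, 9 edges, 6 triangles.
rank ∂_0 = 0, rank ∂_1 = 4 ⇒ b_0 = 5 − 0 − 4 = 1; all invariant factors of ∂_1 are 1 so no torsion. So H_0 = Z.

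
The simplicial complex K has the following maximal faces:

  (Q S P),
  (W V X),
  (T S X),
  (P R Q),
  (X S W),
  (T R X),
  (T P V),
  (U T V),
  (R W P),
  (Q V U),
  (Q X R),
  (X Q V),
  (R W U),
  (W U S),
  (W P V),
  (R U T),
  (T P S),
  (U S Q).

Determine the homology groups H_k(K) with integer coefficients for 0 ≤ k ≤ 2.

K has 9 vertices, 27 edges, 18 triangles.
rank ∂_0 = 0, rank ∂_1 = 8 ⇒ b_0 = 9 − 0 − 8 = 1; all invariant factors of ∂_1 are 1 so no torsion. So H_0 ≅ Z.
rank ∂_1 = 8, rank ∂_2 = 17 ⇒ b_1 = 27 − 8 − 17 = 2; all invariant factors of ∂_2 are 1 so no torsion. So H_1 ≅ Z^2.
rank ∂_2 = 17, rank ∂_3 = 0 ⇒ b_2 = 18 − 17 − 0 = 1. So H_2 ≅ Z.

H_0 ≅ Z,  H_1 ≅ Z^2,  H_2 ≅ Z.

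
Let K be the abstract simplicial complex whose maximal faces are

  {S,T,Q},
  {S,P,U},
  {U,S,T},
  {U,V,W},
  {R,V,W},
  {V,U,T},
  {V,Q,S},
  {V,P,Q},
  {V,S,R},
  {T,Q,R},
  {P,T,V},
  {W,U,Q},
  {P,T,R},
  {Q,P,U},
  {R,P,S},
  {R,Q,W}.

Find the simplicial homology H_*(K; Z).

Take the total order P < Q < R < S < T < U < V < W on the vertex set. Then K (dimension 2) consists of the simplices:

  0-simplices (8): P, Q, R, S, T, U, V, W
  1-simplices (24): PQ, PR, PS, PT, PU, PV, QR, QS, QT, QU, QV, QW, RS, RT, RV, RW, ST, SU, SV, TU, TV, UV, UW, VW
  2-simplices (16): PQU, PQV, PRS, PRT, PSU, PTV, QRT, QRW, QST, QSV, QUW, RSV, RVW, STU, TUV, UVW

so the chain groups are C_0 ≅ Z^8, C_1 ≅ Z^24, C_2 ≅ Z^16.

Boundary ∂_1: C_1 → C_0 maps an edge to its endpoints' difference, ∂[p,q] = q − p.
As a 8×24 matrix over Z this has rank 7, with invariant factors (1,1,1,1,1,1,1).

∂_2: C_2 → C_1 maps a triangle to the signed sum of its edges. For instance
  ∂TUV = UV − TV + TU,
  ∂RSV = SV − RV + RS.
As a 24×16 matrix over Z this has rank 15, with invariant factors (1,1,1,1,1,1,1,1,1,1,1,1,1,1,1).

Now H_k = ker ∂_k / im ∂_{k+1}, so:

  H_0: rank C_0 − rank ∂_1 = 8 − 7 = 1, and the invariant factors of ∂_1 are all 1, so H_0 = Z.
  H_1: rank ker ∂_1 − rank ∂_2 = (24 − 7) − 15 = 2, and the invariant factors of ∂_2 are all 1, so H_1 = Z^2.
  H_2: rank ker ∂_2 − rank ∂_3 = (16 − 15) − 0 = 1, and there is no ∂_3, so H_2 = Z.

(K is a triangulation of the torus T^2.)

H_0 ≅ Z,  H_1 ≅ Z^2,  H_2 ≅ Z.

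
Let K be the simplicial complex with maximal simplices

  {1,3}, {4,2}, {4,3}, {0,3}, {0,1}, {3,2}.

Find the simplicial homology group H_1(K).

Order the vertices as 0 < 1 < 2 < 3 < 4. Listing each simplex with vertices in this order, K has dimension 1 with simplices:

  0-simplices (5): [0], [1], [2], [3], [4]
  1-simplices (6): [0,1], [0,3], [1,3], [2,3], [2,4], [3,4]

so the chain groups are C_0 ≅ Z^5, C_1 ≅ Z^6.

∂_1: C_1 → C_0 sends each edge [p,q] (with p < q) to q − p.
The resulting 5×6 matrix has rank 4, and its Smith normal form has invariant factors (1,1,1,1).

Computing H_k = (kernel of ∂_k) / (image of ∂_{k+1}):

  H_1: rank ker ∂_1 − rank ∂_2 = (6 − 4) − 0 = 2, and there is no ∂_2, so H_1 ≅ Z^2.

(K is a triangulation of a wedge of 2 circles.)

H_1 ≅ Z^2.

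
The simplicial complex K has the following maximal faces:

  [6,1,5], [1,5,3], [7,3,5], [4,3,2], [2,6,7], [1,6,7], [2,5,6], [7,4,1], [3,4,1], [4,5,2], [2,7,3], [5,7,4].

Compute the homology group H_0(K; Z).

Take the total order 1 < 2 < 3 < 4 < 5 < 6 < 7 on the vertex set. Then K (dimension 2) consists of the simplices:

  0-simplices (7): [1], [2], [3], [4], [5], [6], [7]
  1-simplices (18): [1,3], [1,4], [1,5], [1,6], [1,7], [2,3], [2,4], [2,5], [2,6], [2,7], [3,4], [3,5], [3,7], [4,5], [4,7], [5,6], [5,7], [6,7]
  2-simplices (12): [1,3,4], [1,3,5], [1,4,7], [1,5,6], [1,6,7], [2,3,4], [2,3,7], [2,4,5], [2,5,6], [2,6,7], [3,5,7], [4,5,7]

Hence C_0 ≅ Z^7, C_1 ≅ Z^18, C_2 ≅ Z^12.

The boundary map ∂_1: C_1 → C_0 sends each edge [p,q] (with p < q) to q − p.
As a 7×18 matrix over Z this has rank 6, with invariant factors (1,1,1,1,1,1).

The boundary map ∂_2: C_2 → C_1 sends each 2-simplex [p,q,r] to [q,r] − [p,r] + [p,q]. For instance
  ∂[1,3,4] = [3,4] − [1,4] + [1,3],
  ∂[1,4,7] = [4,7] − [1,7] + [1,4].
This gives a 18×12 integer matrix of rank 12; reducing to Smith normal form yields diagonal entries (1,1,1,1,1,1,1,1,1,1,1,2).

From H_k ≅ ker(∂_k) / im(∂_{k+1}) we obtain:

  H_0: rank C_0 − rank ∂_1 = 7 − 6 = 1, and the invariant factors of ∂_1 are all 1, so H_0 ≅ Z.

H_0 = Z.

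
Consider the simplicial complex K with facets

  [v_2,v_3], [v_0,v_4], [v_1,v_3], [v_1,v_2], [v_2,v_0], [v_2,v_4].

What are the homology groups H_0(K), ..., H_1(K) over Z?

H_0 = Z,  H_1 = Z^2.

Order the vertices as v_0 < v_1 < v_2 < v_3 < v_4. Listing each simplex with vertices in this order, K has dimension 1 with simplices:

  0-simplices (5): [v_0], [v_1], [v_2], [v_3], [v_4]
  1-simplices (6): [v_0,v_2], [v_0,v_4], [v_1,v_2], [v_1,v_3], [v_2,v_3], [v_2,v_4]

Hence C_0 ≅ Z^5, C_1 ≅ Z^6.

∂_1: C_1 → C_0 is given by ∂[p,q] = [q] − [p]. For instance
  ∂[v_0,v_2] = [v_2] − [v_0].
As a 5×6 matrix over Z this has rank 4, with invariant factors (1,1,1,1).

Reading off H_k = ker ∂_k / im ∂_{k+1}:

  H_0: rank C_0 − rank ∂_1 = 5 − 4 = 1, and the invariant factors of ∂_1 are all 1, so H_0 ≅ Z.
  H_1: rank ker ∂_1 − rank ∂_2 = (6 − 4) − 0 = 2, and there is no ∂_2, so H_1 ≅ Z^2.

As a check, the Euler characteristic is 5 − 6 = -1, which agrees with 1 − 2 = -1.
(K is a triangulation of a wedge of 2 circles.)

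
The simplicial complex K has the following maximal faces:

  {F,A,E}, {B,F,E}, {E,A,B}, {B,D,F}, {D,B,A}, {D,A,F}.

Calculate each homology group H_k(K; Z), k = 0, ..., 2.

Order the vertices as A < B < D < E < F. Listing each simplex with vertices in this order, K has dimension 2 with simplices:

  0-simplices (5): A, B, D, E, F
  1-simplices (9): AB, AD, AE, AF, BD, BE, BF, DF, EF
  2-simplices (6): ABD, ABE, ADF, AEF, BDF, BEF

Hence C_0 ≅ Z^5, C_1 ≅ Z^9, C_2 ≅ Z^6.

∂_1: C_1 → C_0 is given by ∂[p,q] = [q] − [p]. For instance
  ∂AB = B − A.
The resulting 5×9 matrix has rank 4, and its Smith normal form has invariant factors (1,1,1,1).

The boundary map ∂_2: C_2 → C_1 acts by ∂[p,q,r] = [q,r] − [p,r] + [p,q]. For instance
  ∂AEF = EF − AF + AE,
  ∂ADF = DF − AF + AD.
The 9×6 boundary matrix has rank 5 and Smith normal form diag(1,1,1,1,1).

From H_k ≅ ker(∂_k) / im(∂_{k+1}) we obtain:

  H_0: rank C_0 − rank ∂_1 = 5 − 4 = 1, and the invariant factors of ∂_1 are all 1, so H_0 = Z.
  H_1: rank ker ∂_1 − rank ∂_2 = (9 − 4) − 5 = 0, and the invariant factors of ∂_2 are all 1, so H_1 = 0.
  H_2: rank ker ∂_2 − rank ∂_3 = (6 − 5) − 0 = 1, and there is no ∂_3, so H_2 = Z.

(K is a triangulation of the 2-sphere S^2.)

H_0 = Z,  H_1 = 0,  H_2 = Z.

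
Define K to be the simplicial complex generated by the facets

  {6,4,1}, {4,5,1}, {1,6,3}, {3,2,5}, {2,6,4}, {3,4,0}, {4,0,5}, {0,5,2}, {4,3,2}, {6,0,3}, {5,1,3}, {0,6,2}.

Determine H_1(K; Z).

We work with the vertex ordering 0 < 1 < 2 < 3 < 4 < 5 < 6. The simplices of K, each written with vertices in increasing order, are:

  0-simplices (7): [0], [1], [2], [3], [4], [5], [6]
  1-simplices (18): [0,2], [0,3], [0,4], [0,5], [0,6], [1,3], [1,4], [1,5], [1,6], [2,3], [2,4], [2,5], [2,6], [3,4], [3,5], [3,6], [4,5], [4,6]
  2-simplices (12): [0,2,5], [0,2,6], [0,3,4], [0,3,6], [0,4,5], [1,3,5], [1,3,6], [1,4,5], [1,4,6], [2,3,4], [2,3,5], [2,4,6]

Hence C_0 ≅ Z^7, C_1 ≅ Z^18, C_2 ≅ Z^12.

∂_1: C_1 → C_0 sends each edge [p,q] (with p < q) to q − p. For instance
  ∂[4,5] = [5] − [4].
The 7×18 boundary matrix has rank 6 and Smith normal form diag(1,1,1,1,1,1).

The boundary map ∂_2: C_2 → C_1 acts by ∂[p,q,r] = [q,r] − [p,r] + [p,q]. For instance
  ∂[0,3,6] = [3,6] − [0,6] + [0,3],
  ∂[0,3,4] = [3,4] − [0,4] + [0,3].
The resulting 18×12 matrix has rank 12, and its Smith normal form has invariant factors (1,1,1,1,1,1,1,1,1,1,1,2).

Reading off H_k = ker ∂_k / im ∂_{k+1}:

  H_1: rank ker ∂_1 − rank ∂_2 = (18 − 6) − 12 = 0, and ∂_2 has invariant factor 2 > 1, so H_1 ≅ Z/2.

(K is a triangulation of the real projective plane RP^2.)

H_1 ≅ Z/2.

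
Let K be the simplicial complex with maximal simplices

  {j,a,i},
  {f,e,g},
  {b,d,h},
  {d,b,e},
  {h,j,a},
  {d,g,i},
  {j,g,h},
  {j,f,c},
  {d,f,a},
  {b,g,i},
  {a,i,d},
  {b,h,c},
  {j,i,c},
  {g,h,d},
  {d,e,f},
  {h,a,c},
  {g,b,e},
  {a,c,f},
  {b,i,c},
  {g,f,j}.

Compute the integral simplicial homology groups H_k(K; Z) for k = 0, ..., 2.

We work with the vertex ordering a < b < c < d < e < f < g < h < i < j. The simplices of K, each written with vertices in increasing order, are:

  0-simplices (10): a, b, c, d, e, f, g, h, i, j
  1-simplices (30): ac, ad, af, ah, ai, aj, bc, bd, be, bg, bh, bi, cf, ch, ci, cj, de, df, dg, dh, di, ef, eg, fg, fj, gh, gi, gj, hj, ij
  2-simplices (20): acf, ach, adf, adi, ahj, aij, bch, bci, bde, bdh, beg, bgi, cfj, cij, def, dgh, dgi, efg, fgj, ghj

giving chain groups C_0 ≅ Z^10, C_1 ≅ Z^30, C_2 ≅ Z^20.

The boundary map ∂_1: C_1 → C_0 maps an edge to its endpoints' difference, ∂[p,q] = q − p. For instance
  ∂gj = j − g.
The resulting 10×30 matrix has rank 9, and its Smith normal form has invariant factors (1,1,1,1,1,1,1,1,1).

∂_2: C_2 → C_1 sends each 2-simplex [p,q,r] to [q,r] − [p,r] + [p,q]. For instance
  ∂acf = cf − af + ac,
  ∂ahj = hj − aj + ah.
The resulting 30×20 matrix has rank 20, and its Smith normal form has invariant factors (1,1,1,1,1,1,1,1,1,1,1,1,1,1,1,1,1,1,1,2).

From H_k ≅ ker(∂_k) / im(∂_{k+1}) we obtain:

  H_0: rank C_0 − rank ∂_1 = 10 − 9 = 1, and the invariant factors of ∂_1 are all 1, so H_0 = Z.
  H_1: rank ker ∂_1 − rank ∂_2 = (30 − 9) − 20 = 1, and ∂_2 has invariant factor 2 > 1, so H_1 = Z ⊕ Z/2Z.
  H_2: rank ker ∂_2 − rank ∂_3 = (20 − 20) − 0 = 0, and there is no ∂_3, so H_2 = 0.

H_0 ≅ Z,  H_1 ≅ Z ⊕ Z/2Z,  H_2 = 0.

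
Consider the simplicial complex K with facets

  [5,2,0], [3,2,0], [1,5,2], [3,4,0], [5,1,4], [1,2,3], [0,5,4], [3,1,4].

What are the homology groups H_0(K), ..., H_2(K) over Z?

H_0 ≅ Z,  H_1 = 0,  H_2 ≅ Z.

Take the total order 0 < 1 < 2 < 3 < 4 < 5 on the vertex set. Then K (dimension 2) consists of the simplices:

  0-simplices (6): [0], [1], [2], [3], [4], [5]
  1-simplices (12): [0,2], [0,3], [0,4], [0,5], [1,2], [1,3], [1,4], [1,5], [2,3], [2,5], [3,4], [4,5]
  2-simplices (8): [0,2,3], [0,2,5], [0,3,4], [0,4,5], [1,2,3], [1,2,5], [1,3,4], [1,4,5]

so the chain groups are C_0 ≅ Z^6, C_1 ≅ Z^12, C_2 ≅ Z^8.

Boundary ∂_1: C_1 → C_0 maps an edge to its endpoints' difference, ∂[p,q] = q − p.
As a 6×12 matrix over Z this has rank 5, with invariant factors (1,1,1,1,1).

∂_2: C_2 → C_1 acts by ∂[p,q,r] = [q,r] − [p,r] + [p,q]. For instance
  ∂[1,2,5] = [2,5] − [1,5] + [1,2],
  ∂[1,3,4] = [3,4] − [1,4] + [1,3].
This gives a 12×8 integer matrix of rank 7; reducing to Smith normal form yields diagonal entries (1,1,1,1,1,1,1).

Computing H_k = (kernel of ∂_k) / (image of ∂_{k+1}):

  H_0: rank C_0 − rank ∂_1 = 6 − 5 = 1, and the invariant factors of ∂_1 are all 1, so H_0 = Z.
  H_1: rank ker ∂_1 − rank ∂_2 = (12 − 5) − 7 = 0, and the invariant factors of ∂_2 are all 1, so H_1 = 0.
  H_2: rank ker ∂_2 − rank ∂_3 = (8 − 7) − 0 = 1, and there is no ∂_3, so H_2 = Z.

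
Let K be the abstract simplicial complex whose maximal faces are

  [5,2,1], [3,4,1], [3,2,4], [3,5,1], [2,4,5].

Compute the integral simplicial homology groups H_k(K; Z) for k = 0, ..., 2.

H_0 = Z,  H_1 = Z,  H_2 = 0.

K has 5 vertices, 10 edges, 5 triangles.
rank ∂_0 = 0, rank ∂_1 = 4 ⇒ b_0 = 5 − 0 − 4 = 1; all invariant factors of ∂_1 are 1 so no torsion. So H_0 ≅ Z.
rank ∂_1 = 4, rank ∂_2 = 5 ⇒ b_1 = 10 − 4 − 5 = 1; all invariant factors of ∂_2 are 1 so no torsion. So H_1 ≅ Z.
rank ∂_2 = 5, rank ∂_3 = 0 ⇒ b_2 = 5 − 5 − 0 = 0. So H_2 ≅ 0.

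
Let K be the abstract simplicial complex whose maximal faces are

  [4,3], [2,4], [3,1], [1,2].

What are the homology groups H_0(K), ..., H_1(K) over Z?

H_0 ≅ Z,  H_1 ≅ Z.

K has 4 vertices, 4 edges.
rank ∂_0 = 0, rank ∂_1 = 3 ⇒ b_0 = 4 − 0 − 3 = 1; all invariant factors of ∂_1 are 1 so no torsion. So H_0 = Z.
rank ∂_1 = 3, rank ∂_2 = 0 ⇒ b_1 = 4 − 3 − 0 = 1. So H_1 = Z.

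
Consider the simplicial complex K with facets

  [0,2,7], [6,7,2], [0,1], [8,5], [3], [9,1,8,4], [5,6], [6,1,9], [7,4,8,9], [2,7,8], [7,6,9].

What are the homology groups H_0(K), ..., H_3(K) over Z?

K has 10 vertices, 20 edges, 12 triangles, 2 3-simplices.
rank ∂_0 = 0, rank ∂_1 = 8 ⇒ b_0 = 10 − 0 − 8 = 2; all invariant factors of ∂_1 are 1 so no torsion. So H_0 ≅ Z^2.
rank ∂_1 = 8, rank ∂_2 = 10 ⇒ b_1 = 20 − 8 − 10 = 2; all invariant factors of ∂_2 are 1 so no torsion. So H_1 ≅ Z^2.
rank ∂_2 = 10, rank ∂_3 = 2 ⇒ b_2 = 12 − 10 − 2 = 0; all invariant factors of ∂_3 are 1 so no torsion. So H_2 ≅ 0.
rank ∂_3 = 2, rank ∂_4 = 0 ⇒ b_3 = 2 − 2 − 0 = 0. So H_3 ≅ 0.

H_0 = Z^2,  H_1 = Z^2,  H_2 = 0,  H_3 = 0.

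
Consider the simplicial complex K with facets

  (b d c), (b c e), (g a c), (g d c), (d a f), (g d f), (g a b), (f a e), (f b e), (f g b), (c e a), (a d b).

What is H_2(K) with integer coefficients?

Fix the vertex order a < b < c < d < e < f < g and write every simplex with vertices in increasing order. Then dim K = 2 and the simplices of K are:

  0-simplices (7): a, b, c, d, e, f, g
  1-simplices (18): ab, ac, ad, ae, af, ag, bc, bd, be, bf, bg, cd, ce, cg, df, dg, ef, fg
  2-simplices (12): abd, abg, ace, acg, adf, aef, bcd, bce, bef, bfg, cdg, dfg

so the chain groups are C_0 ≅ Z^7, C_1 ≅ Z^18, C_2 ≅ Z^12.

Boundary ∂_1: C_1 → C_0 is given by ∂[p,q] = [q] − [p]. For instance
  ∂ag = g − a.
This gives a 7×18 integer matrix of rank 6; reducing to Smith normal form yields diagonal entries (1,1,1,1,1,1).

The boundary map ∂_2: C_2 → C_1 maps a triangle to the signed sum of its edges. For instance
  ∂bfg = fg − bg + bf,
  ∂bcd = cd − bd + bc.
The 18×12 boundary matrix has rank 12 and Smith normal form diag(1,1,1,1,1,1,1,1,1,1,1,2).

From H_k ≅ ker(∂_k) / im(∂_{k+1}) we obtain:

  H_2: rank ker ∂_2 − rank ∂_3 = (12 − 12) − 0 = 0, and there is no ∂_3, so H_2 ≅ 0.

H_2 ≅ 0.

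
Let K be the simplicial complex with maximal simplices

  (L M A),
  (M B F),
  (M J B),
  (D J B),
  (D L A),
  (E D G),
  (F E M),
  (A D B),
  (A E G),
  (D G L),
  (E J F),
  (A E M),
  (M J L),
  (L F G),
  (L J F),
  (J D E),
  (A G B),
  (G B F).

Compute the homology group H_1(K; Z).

H_1 ≅ Z ⊕ Z_2.

K has 9 vertices, 27 edges, 18 triangles.
rank ∂_1 = 8, rank ∂_2 = 18 ⇒ b_1 = 27 − 8 − 18 = 1; ∂_2 has invariant factor(s) [2] giving torsion. So H_1 ≅ Z ⊕ Z_2.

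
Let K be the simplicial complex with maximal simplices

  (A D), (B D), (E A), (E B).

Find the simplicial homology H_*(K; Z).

Take the total order A < B < D < E on the vertex set. Then K (dimension 1) consists of the simplices:

  0-simplices (4): A, B, D, E
  1-simplices (4): AD, AE, BD, BE

giving chain groups C_0 ≅ Z^4, C_1 ≅ Z^4.

The boundary map ∂_1: C_1 → C_0 sends each edge [p,q] (with p < q) to q − p. For instance
  ∂AE = E − A.
The 4×4 boundary matrix has rank 3 and Smith normal form diag(1,1,1).

Now H_k = ker ∂_k / im ∂_{k+1}, so:

  H_0: rank C_0 − rank ∂_1 = 4 − 3 = 1, and the invariant factors of ∂_1 are all 1, so H_0 ≅ Z.
  H_1: rank ker ∂_1 − rank ∂_2 = (4 − 3) − 0 = 1, and there is no ∂_2, so H_1 ≅ Z.

As a check, the Euler characteristic is 4 − 4 = 0, which agrees with 1 − 1 = 0.

H_0 ≅ Z,  H_1 ≅ Z.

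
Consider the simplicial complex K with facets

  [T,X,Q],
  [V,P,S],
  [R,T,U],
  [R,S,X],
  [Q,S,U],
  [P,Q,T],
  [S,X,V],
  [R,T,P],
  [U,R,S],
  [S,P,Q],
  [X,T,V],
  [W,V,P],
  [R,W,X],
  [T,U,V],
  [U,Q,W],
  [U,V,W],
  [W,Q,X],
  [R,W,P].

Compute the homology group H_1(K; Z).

K has 9 vertices, 27 edges, 18 triangles.
rank ∂_1 = 8, rank ∂_2 = 17 ⇒ b_1 = 27 − 8 − 17 = 2; all invariant factors of ∂_2 are 1 so no torsion. So H_1 ≅ Z^2.

H_1 ≅ Z^2.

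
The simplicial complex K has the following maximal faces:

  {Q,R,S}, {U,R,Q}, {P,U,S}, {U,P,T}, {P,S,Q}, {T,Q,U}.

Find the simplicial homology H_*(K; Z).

Fix the vertex order P < Q < R < S < T < U and write every simplex with vertices in increasing order. Then dim K = 2 and the simplices of K are:

  0-simplices (6): P, Q, R, S, T, U
  1-simplices (12): PQ, PS, PT, PU, QR, QS, QT, QU, RS, RU, SU, TU
  2-simplices (6): PQS, PSU, PTU, QRS, QRU, QTU

so the chain groups are C_0 ≅ Z^6, C_1 ≅ Z^12, C_2 ≅ Z^6.

The boundary map ∂_1: C_1 → C_0 is given by ∂[p,q] = [q] − [p]. For instance
  ∂QR = R − Q.
The resulting 6×12 matrix has rank 5, and its Smith normal form has invariant factors (1,1,1,1,1).

The boundary map ∂_2: C_2 → C_1 acts by ∂[p,q,r] = [q,r] − [p,r] + [p,q]. For instance
  ∂QRS = RS − QS + QR,
  ∂PSU = SU − PU + PS.
The resulting 12×6 matrix has rank 6, and its Smith normal form has invariant factors (1,1,1,1,1,1).

Now H_k = ker ∂_k / im ∂_{k+1}, so:

  H_0: rank C_0 − rank ∂_1 = 6 − 5 = 1, and the invariant factors of ∂_1 are all 1, so H_0 ≅ Z.
  H_1: rank ker ∂_1 − rank ∂_2 = (12 − 5) − 6 = 1, and the invariant factors of ∂_2 are all 1, so H_1 ≅ Z.
  H_2: rank ker ∂_2 − rank ∂_3 = (6 − 6) − 0 = 0, and there is no ∂_3, so H_2 ≅ 0.

H_0 = Z,  H_1 = Z,  H_2 = 0.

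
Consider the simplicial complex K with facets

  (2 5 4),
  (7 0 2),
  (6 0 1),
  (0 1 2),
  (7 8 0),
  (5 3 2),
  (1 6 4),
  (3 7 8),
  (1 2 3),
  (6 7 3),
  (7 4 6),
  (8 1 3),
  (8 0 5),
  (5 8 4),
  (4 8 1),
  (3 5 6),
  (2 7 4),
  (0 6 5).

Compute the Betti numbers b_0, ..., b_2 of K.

b_0 = 1, b_1 = 2, b_2 = 1.

Fix the vertex order 0 < 1 < 2 < 3 < 4 < 5 < 6 < 7 < 8 and write every simplex with vertices in increasing order. Then dim K = 2 and the simplices of K are:

  0-simplices (9): [0], [1], [2], [3], [4], [5], [6], [7], [8]
  1-simplices (27): (27 of them)
  2-simplices (18): [0,1,2], [0,1,6], [0,2,7], [0,5,6], [0,5,8], [0,7,8], [1,2,3], [1,3,8], [1,4,6], [1,4,8], [2,3,5], [2,4,5], [2,4,7], [3,5,6], [3,6,7], [3,7,8], [4,5,8], [4,6,7]

so the chain groups are C_0 ≅ Z^9, C_1 ≅ Z^27, C_2 ≅ Z^18.

The boundary map ∂_1: C_1 → C_0 sends each edge [p,q] (with p < q) to q − p. For instance
  ∂[5,6] = [6] − [5].
The resulting 9×27 matrix has rank 8, and its Smith normal form has invariant factors (1,1,1,1,1,1,1,1).

∂_2: C_2 → C_1 maps a triangle to the signed sum of its edges. For instance
  ∂[0,1,6] = [1,6] − [0,6] + [0,1],
  ∂[0,5,6] = [5,6] − [0,6] + [0,5].
As a 27×18 matrix over Z this has rank 17, with invariant factors (1,1,1,1,1,1,1,1,1,1,1,1,1,1,1,1,1).

Now H_k = ker ∂_k / im ∂_{k+1}, so:

  H_0: rank C_0 − rank ∂_1 = 9 − 8 = 1, and the invariant factors of ∂_1 are all 1, so H_0 ≅ Z.
  H_1: rank ker ∂_1 − rank ∂_2 = (27 − 8) − 17 = 2, and the invariant factors of ∂_2 are all 1, so H_1 ≅ Z^2.
  H_2: rank ker ∂_2 − rank ∂_3 = (18 − 17) − 0 = 1, and there is no ∂_3, so H_2 ≅ Z.

(K is a triangulation of the torus T^2.)

Hence the Betti numbers are b_0 = 1, b_1 = 2, b_2 = 1.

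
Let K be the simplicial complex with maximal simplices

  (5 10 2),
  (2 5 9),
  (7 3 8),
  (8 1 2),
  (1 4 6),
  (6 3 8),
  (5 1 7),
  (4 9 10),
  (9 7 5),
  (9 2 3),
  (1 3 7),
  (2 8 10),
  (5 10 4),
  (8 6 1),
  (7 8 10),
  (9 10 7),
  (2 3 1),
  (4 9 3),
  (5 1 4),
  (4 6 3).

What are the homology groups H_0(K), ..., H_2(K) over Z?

K has 10 vertices, 30 edges, 20 triangles.
rank ∂_0 = 0, rank ∂_1 = 9 ⇒ b_0 = 10 − 0 − 9 = 1; all invariant factors of ∂_1 are 1 so no torsion. So H_0 = Z.
rank ∂_1 = 9, rank ∂_2 = 20 ⇒ b_1 = 30 − 9 − 20 = 1; ∂_2 has invariant factor(s) [2] giving torsion. So H_1 = Z ⊕ Z_2.
rank ∂_2 = 20, rank ∂_3 = 0 ⇒ b_2 = 20 − 20 − 0 = 0. So H_2 = 0.

H_0 ≅ Z,  H_1 ≅ Z ⊕ Z_2,  H_2 = 0.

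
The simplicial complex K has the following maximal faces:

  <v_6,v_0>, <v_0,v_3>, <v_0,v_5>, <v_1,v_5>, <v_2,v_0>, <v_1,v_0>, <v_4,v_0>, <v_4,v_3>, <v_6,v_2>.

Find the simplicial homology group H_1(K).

H_1 = Z^3.

We work with the vertex ordering v_0 < v_1 < v_2 < v_3 < v_4 < v_5 < v_6. The simplices of K, each written with vertices in increasing order, are:

  0-simplices (7): [v_0], [v_1], [v_2], [v_3], [v_4], [v_5], [v_6]
  1-simplices (9): [v_0,v_1], [v_0,v_2], [v_0,v_3], [v_0,v_4], [v_0,v_5], [v_0,v_6], [v_1,v_5], [v_2,v_6], [v_3,v_4]

so the chain groups are C_0 ≅ Z^7, C_1 ≅ Z^9.

∂_1: C_1 → C_0 is given by ∂[p,q] = [q] − [p].
This gives a 7×9 integer matrix of rank 6; reducing to Smith normal form yields diagonal entries (1,1,1,1,1,1).

Computing H_k = (kernel of ∂_k) / (image of ∂_{k+1}):

  H_1: rank ker ∂_1 − rank ∂_2 = (9 − 6) − 0 = 3, and there is no ∂_2, so H_1 ≅ Z^3.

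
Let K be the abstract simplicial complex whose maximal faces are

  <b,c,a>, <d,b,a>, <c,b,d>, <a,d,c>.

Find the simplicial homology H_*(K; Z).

We work with the vertex ordering a < b < c < d. The simplices of K, each written with vertices in increasing order, are:

  0-simplices (4): a, b, c, d
  1-simplices (6): ab, ac, ad, bc, bd, cd
  2-simplices (4): abc, abd, acd, bcd

Hence C_0 ≅ Z^4, C_1 ≅ Z^6, C_2 ≅ Z^4.

The boundary map ∂_1: C_1 → C_0 sends each edge [p,q] (with p < q) to q − p. For instance
  ∂ab = b − a.
The resulting 4×6 matrix has rank 3, and its Smith normal form has invariant factors (1,1,1).

∂_2: C_2 → C_1 maps a triangle to the signed sum of its edges. For instance
  ∂abc = bc − ac + ab,
  ∂acd = cd − ad + ac.
The resulting 6×4 matrix has rank 3, and its Smith normal form has invariant factors (1,1,1).

Reading off H_k = ker ∂_k / im ∂_{k+1}:

  H_0: rank C_0 − rank ∂_1 = 4 − 3 = 1, and the invariant factors of ∂_1 are all 1, so H_0 ≅ Z.
  H_1: rank ker ∂_1 − rank ∂_2 = (6 − 3) − 3 = 0, and the invariant factors of ∂_2 are all 1, so H_1 ≅ 0.
  H_2: rank ker ∂_2 − rank ∂_3 = (4 − 3) − 0 = 1, and there is no ∂_3, so H_2 ≅ Z.

H_0 ≅ Z,  H_1 = 0,  H_2 ≅ Z.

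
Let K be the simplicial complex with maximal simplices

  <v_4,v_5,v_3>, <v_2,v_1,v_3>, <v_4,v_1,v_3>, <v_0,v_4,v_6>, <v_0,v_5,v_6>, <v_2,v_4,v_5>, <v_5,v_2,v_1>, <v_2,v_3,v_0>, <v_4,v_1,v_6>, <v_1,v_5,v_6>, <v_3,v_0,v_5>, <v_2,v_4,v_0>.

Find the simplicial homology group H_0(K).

H_0 = Z.

Take the total order v_0 < v_1 < v_2 < v_3 < v_4 < v_5 < v_6 on the vertex set. Then K (dimension 2) consists of the simplices:

  0-simplices (7): [v_0], [v_1], [v_2], [v_3], [v_4], [v_5], [v_6]
  1-simplices (18): (18 of them)
  2-simplices (12): (12 of them)

Hence C_0 ≅ Z^7, C_1 ≅ Z^18, C_2 ≅ Z^12.

∂_1: C_1 → C_0 is given by ∂[p,q] = [q] − [p]. For instance
  ∂[v_2,v_3] = [v_3] − [v_2].
The resulting 7×18 matrix has rank 6, and its Smith normal form has invariant factors (1,1,1,1,1,1).

Boundary ∂_2: C_2 → C_1 sends each 2-simplex [p,q,r] to [q,r] − [p,r] + [p,q]. For instance
  ∂[v_0,v_5,v_6] = [v_5,v_6] − [v_0,v_6] + [v_0,v_5],
  ∂[v_0,v_2,v_4] = [v_2,v_4] − [v_0,v_4] + [v_0,v_2].
As a 18×12 matrix over Z this has rank 12, with invariant factors (1,1,1,1,1,1,1,1,1,1,1,2).

Now H_k = ker ∂_k / im ∂_{k+1}, so:

  H_0: rank C_0 − rank ∂_1 = 7 − 6 = 1, and the invariant factors of ∂_1 are all 1, so H_0 = Z.

(K is a triangulation of the real projective plane RP^2.)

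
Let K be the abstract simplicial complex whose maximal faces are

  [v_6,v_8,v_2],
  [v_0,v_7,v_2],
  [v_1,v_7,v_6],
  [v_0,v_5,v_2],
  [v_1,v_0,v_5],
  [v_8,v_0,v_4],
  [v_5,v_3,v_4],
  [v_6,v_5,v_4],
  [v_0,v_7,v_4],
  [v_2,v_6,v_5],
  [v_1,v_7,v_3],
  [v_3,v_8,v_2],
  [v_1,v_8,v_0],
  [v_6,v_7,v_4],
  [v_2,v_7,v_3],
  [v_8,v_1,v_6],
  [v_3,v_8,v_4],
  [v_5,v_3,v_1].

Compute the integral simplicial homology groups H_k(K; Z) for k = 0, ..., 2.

We work with the vertex ordering v_0 < v_1 < v_2 < v_3 < v_4 < v_5 < v_6 < v_7 < v_8. The simplices of K, each written with vertices in increasing order, are:

  0-simplices (9): [v_0], [v_1], [v_2], [v_3], [v_4], [v_5], [v_6], [v_7], [v_8]
  1-simplices (27): (27 of them)
  2-simplices (18): (18 of them)

so the chain groups are C_0 ≅ Z^9, C_1 ≅ Z^27, C_2 ≅ Z^18.

∂_1: C_1 → C_0 is given by ∂[p,q] = [q] − [p].
The resulting 9×27 matrix has rank 8, and its Smith normal form has invariant factors (1,1,1,1,1,1,1,1).

Boundary ∂_2: C_2 → C_1 maps a triangle to the signed sum of its edges. For instance
  ∂[v_0,v_1,v_5] = [v_1,v_5] − [v_0,v_5] + [v_0,v_1],
  ∂[v_0,v_4,v_7] = [v_4,v_7] − [v_0,v_7] + [v_0,v_4].
The resulting 27×18 matrix has rank 17, and its Smith normal form has invariant factors (1,1,1,1,1,1,1,1,1,1,1,1,1,1,1,1,1).

Computing H_k = (kernel of ∂_k) / (image of ∂_{k+1}):

  H_0: rank C_0 − rank ∂_1 = 9 − 8 = 1, and the invariant factors of ∂_1 are all 1, so H_0 = Z.
  H_1: rank ker ∂_1 − rank ∂_2 = (27 − 8) − 17 = 2, and the invariant factors of ∂_2 are all 1, so H_1 = Z^2.
  H_2: rank ker ∂_2 − rank ∂_3 = (18 − 17) − 0 = 1, and there is no ∂_3, so H_2 = Z.

As a check, the Euler characteristic is 9 − 27 + 18 = 0, which agrees with 1 − 2 + 1 = 0.

H_0 ≅ Z,  H_1 ≅ Z^2,  H_2 ≅ Z.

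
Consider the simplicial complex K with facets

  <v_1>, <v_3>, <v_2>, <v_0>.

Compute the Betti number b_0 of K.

b_0 = 4.

Order the vertices as v_0 < v_1 < v_2 < v_3. Listing each simplex with vertices in this order, K has dimension 0 with simplices:

  0-simplices (4): [v_0], [v_1], [v_2], [v_3]

so the chain groups are C_0 ≅ Z^4.

Reading off H_k = ker ∂_k / im ∂_{k+1}:

  H_0: rank C_0 − rank ∂_1 = 4 − 0 = 4, and there is no ∂_1, so H_0 ≅ Z^4.

Hence the Betti numbers are b_0 = 4.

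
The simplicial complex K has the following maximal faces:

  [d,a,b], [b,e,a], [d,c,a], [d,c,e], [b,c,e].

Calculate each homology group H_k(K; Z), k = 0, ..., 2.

K has 5 vertices, 10 edges, 5 triangles.
rank ∂_0 = 0, rank ∂_1 = 4 ⇒ b_0 = 5 − 0 − 4 = 1; all invariant factors of ∂_1 are 1 so no torsion. So H_0 = Z.
rank ∂_1 = 4, rank ∂_2 = 5 ⇒ b_1 = 10 − 4 − 5 = 1; all invariant factors of ∂_2 are 1 so no torsion. So H_1 = Z.
rank ∂_2 = 5, rank ∂_3 = 0 ⇒ b_2 = 5 − 5 − 0 = 0. So H_2 = 0.

H_0 ≅ Z,  H_1 ≅ Z,  H_2 = 0.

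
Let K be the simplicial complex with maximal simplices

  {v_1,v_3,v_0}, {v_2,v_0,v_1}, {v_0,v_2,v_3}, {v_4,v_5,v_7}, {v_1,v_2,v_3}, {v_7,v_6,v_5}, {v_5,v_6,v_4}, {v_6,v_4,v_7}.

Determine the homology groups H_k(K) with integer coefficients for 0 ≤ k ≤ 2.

Fix the vertex order v_0 < v_1 < v_2 < v_3 < v_4 < v_5 < v_6 < v_7 and write every simplex with vertices in increasing order. Then dim K = 2 and the simplices of K are:

  0-simplices (8): [v_0], [v_1], [v_2], [v_3], [v_4], [v_5], [v_6], [v_7]
  1-simplices (12): [v_0,v_1], [v_0,v_2], [v_0,v_3], [v_1,v_2], [v_1,v_3], [v_2,v_3], [v_4,v_5], [v_4,v_6], [v_4,v_7], [v_5,v_6], [v_5,v_7], [v_6,v_7]
  2-simplices (8): [v_0,v_1,v_2], [v_0,v_1,v_3], [v_0,v_2,v_3], [v_1,v_2,v_3], [v_4,v_5,v_6], [v_4,v_5,v_7], [v_4,v_6,v_7], [v_5,v_6,v_7]

Hence C_0 ≅ Z^8, C_1 ≅ Z^12, C_2 ≅ Z^8.

The boundary map ∂_1: C_1 → C_0 maps an edge to its endpoints' difference, ∂[p,q] = q − p. For instance
  ∂[v_2,v_3] = [v_3] − [v_2].
The resulting 8×12 matrix has rank 6, and its Smith normal form has invariant factors (1,1,1,1,1,1).

The boundary map ∂_2: C_2 → C_1 sends each 2-simplex [p,q,r] to [q,r] − [p,r] + [p,q]. For instance
  ∂[v_4,v_5,v_6] = [v_5,v_6] − [v_4,v_6] + [v_4,v_5],
  ∂[v_4,v_5,v_7] = [v_5,v_7] − [v_4,v_7] + [v_4,v_5].
The 12×8 boundary matrix has rank 6 and Smith normal form diag(1,1,1,1,1,1).

Computing H_k = (kernel of ∂_k) / (image of ∂_{k+1}):

  H_0: rank C_0 − rank ∂_1 = 8 − 6 = 2, and the invariant factors of ∂_1 are all 1, so H_0 = Z^2.
  H_1: rank ker ∂_1 − rank ∂_2 = (12 − 6) − 6 = 0, and the invariant factors of ∂_2 are all 1, so H_1 = 0.
  H_2: rank ker ∂_2 − rank ∂_3 = (8 − 6) − 0 = 2, and there is no ∂_3, so H_2 = Z^2.

H_0 ≅ Z^2,  H_1 = 0,  H_2 ≅ Z^2.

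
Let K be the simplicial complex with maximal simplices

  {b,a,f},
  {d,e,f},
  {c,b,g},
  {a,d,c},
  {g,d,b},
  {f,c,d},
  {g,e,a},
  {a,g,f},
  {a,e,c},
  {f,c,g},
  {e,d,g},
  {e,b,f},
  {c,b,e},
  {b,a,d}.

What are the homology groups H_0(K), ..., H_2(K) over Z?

Fix the vertex order a < b < c < d < e < f < g and write every simplex with vertices in increasing order. Then dim K = 2 and the simplices of K are:

  0-simplices (7): a, b, c, d, e, f, g
  1-simplices (21): ab, ac, ad, ae, af, ag, bc, bd, be, bf, bg, cd, ce, cf, cg, de, df, dg, ef, eg, fg
  2-simplices (14): abd, abf, acd, ace, aeg, afg, bce, bcg, bdg, bef, cdf, cfg, def, deg

so the chain groups are C_0 ≅ Z^7, C_1 ≅ Z^21, C_2 ≅ Z^14.

The boundary map ∂_1: C_1 → C_0 sends each edge [p,q] (with p < q) to q − p.
The resulting 7×21 matrix has rank 6, and its Smith normal form has invariant factors (1,1,1,1,1,1).

∂_2: C_2 → C_1 sends each 2-simplex [p,q,r] to [q,r] − [p,r] + [p,q]. For instance
  ∂deg = eg − dg + de,
  ∂def = ef − df + de.
As a 21×14 matrix over Z this has rank 13, with invariant factors (1,1,1,1,1,1,1,1,1,1,1,1,1).

Reading off H_k = ker ∂_k / im ∂_{k+1}:

  H_0: rank C_0 − rank ∂_1 = 7 − 6 = 1, and the invariant factors of ∂_1 are all 1, so H_0 ≅ Z.
  H_1: rank ker ∂_1 − rank ∂_2 = (21 − 6) − 13 = 2, and the invariant factors of ∂_2 are all 1, so H_1 ≅ Z^2.
  H_2: rank ker ∂_2 − rank ∂_3 = (14 − 13) − 0 = 1, and there is no ∂_3, so H_2 ≅ Z.

H_0 ≅ Z,  H_1 ≅ Z^2,  H_2 ≅ Z.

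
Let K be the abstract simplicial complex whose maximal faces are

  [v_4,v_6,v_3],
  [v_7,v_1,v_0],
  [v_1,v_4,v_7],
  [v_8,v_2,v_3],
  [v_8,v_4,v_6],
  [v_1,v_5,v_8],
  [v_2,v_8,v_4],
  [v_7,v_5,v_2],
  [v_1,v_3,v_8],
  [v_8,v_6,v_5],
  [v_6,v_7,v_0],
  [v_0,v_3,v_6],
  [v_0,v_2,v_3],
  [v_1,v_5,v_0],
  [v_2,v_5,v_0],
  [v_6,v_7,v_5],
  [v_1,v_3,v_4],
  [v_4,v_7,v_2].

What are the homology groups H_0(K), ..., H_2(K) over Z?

H_0 ≅ Z,  H_1 ≅ Z ⊕ Z/2,  H_2 = 0.

Take the total order v_0 < v_1 < v_2 < v_3 < v_4 < v_5 < v_6 < v_7 < v_8 on the vertex set. Then K (dimension 2) consists of the simplices:

  0-simplices (9): [v_0], [v_1], [v_2], [v_3], [v_4], [v_5], [v_6], [v_7], [v_8]
  1-simplices (27): (27 of them)
  2-simplices (18): (18 of them)

giving chain groups C_0 ≅ Z^9, C_1 ≅ Z^27, C_2 ≅ Z^18.

The boundary map ∂_1: C_1 → C_0 sends each edge [p,q] (with p < q) to q − p.
As a 9×27 matrix over Z this has rank 8, with invariant factors (1,1,1,1,1,1,1,1).

Boundary ∂_2: C_2 → C_1 maps a triangle to the signed sum of its edges. For instance
  ∂[v_2,v_4,v_8] = [v_4,v_8] − [v_2,v_8] + [v_2,v_4],
  ∂[v_0,v_6,v_7] = [v_6,v_7] − [v_0,v_7] + [v_0,v_6].
The resulting 27×18 matrix has rank 18, and its Smith normal form has invariant factors (1,1,1,1,1,1,1,1,1,1,1,1,1,1,1,1,1,2).

Now H_k = ker ∂_k / im ∂_{k+1}, so:

  H_0: rank C_0 − rank ∂_1 = 9 − 8 = 1, and the invariant factors of ∂_1 are all 1, so H_0 ≅ Z.
  H_1: rank ker ∂_1 − rank ∂_2 = (27 − 8) − 18 = 1, and ∂_2 has invariant factor 2 > 1, so H_1 ≅ Z ⊕ Z/2.
  H_2: rank ker ∂_2 − rank ∂_3 = (18 − 18) − 0 = 0, and there is no ∂_3, so H_2 ≅ 0.

(K is a triangulation of the Klein bottle.)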